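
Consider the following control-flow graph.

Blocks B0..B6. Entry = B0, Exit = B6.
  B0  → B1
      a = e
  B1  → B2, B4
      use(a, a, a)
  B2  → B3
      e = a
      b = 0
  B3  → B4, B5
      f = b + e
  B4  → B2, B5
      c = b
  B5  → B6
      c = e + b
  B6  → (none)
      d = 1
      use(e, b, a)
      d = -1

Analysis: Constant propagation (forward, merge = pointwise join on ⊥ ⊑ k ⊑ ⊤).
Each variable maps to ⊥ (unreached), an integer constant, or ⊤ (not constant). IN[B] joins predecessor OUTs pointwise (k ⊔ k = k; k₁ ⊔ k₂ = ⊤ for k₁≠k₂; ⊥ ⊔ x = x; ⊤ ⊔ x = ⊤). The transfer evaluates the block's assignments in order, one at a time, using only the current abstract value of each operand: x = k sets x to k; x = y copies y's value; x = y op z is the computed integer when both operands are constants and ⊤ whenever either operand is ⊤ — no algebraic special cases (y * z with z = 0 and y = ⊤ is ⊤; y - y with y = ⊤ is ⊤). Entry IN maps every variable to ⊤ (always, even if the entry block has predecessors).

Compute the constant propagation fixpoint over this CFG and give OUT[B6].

Fixpoint table:
  B0:  IN=(all ⊤)  OUT=(all ⊤)
  B1:  IN=(all ⊤)  OUT=(all ⊤)
  B2:  IN=(all ⊤)  OUT={b:0; rest ⊤}
  B3:  IN={b:0; rest ⊤}  OUT={b:0; rest ⊤}
  B4:  IN=(all ⊤)  OUT=(all ⊤)
  B5:  IN=(all ⊤)  OUT=(all ⊤)
  B6:  IN=(all ⊤)  OUT={d:-1; rest ⊤}

Merge at B6: IN[B6] = OUT[B5] = {a: ⊤, b: ⊤, c: ⊤, d: ⊤, e: ⊤, f: ⊤}
Applying B6's transfer function to that IN value gives OUT[B6] (row B6 above).

Answer: {a: ⊤, b: ⊤, c: ⊤, d: -1, e: ⊤, f: ⊤}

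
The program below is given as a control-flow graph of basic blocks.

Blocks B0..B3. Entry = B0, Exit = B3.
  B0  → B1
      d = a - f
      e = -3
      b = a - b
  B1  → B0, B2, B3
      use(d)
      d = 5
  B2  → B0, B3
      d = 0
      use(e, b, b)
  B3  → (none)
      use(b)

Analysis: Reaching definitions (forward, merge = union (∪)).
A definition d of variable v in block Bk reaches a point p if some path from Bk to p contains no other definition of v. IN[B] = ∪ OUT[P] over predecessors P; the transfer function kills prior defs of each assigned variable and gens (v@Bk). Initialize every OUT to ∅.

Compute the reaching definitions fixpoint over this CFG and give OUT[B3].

Per-block solution:
  B0:   IN={b@B0, d@B1, d@B2, e@B0}   OUT={b@B0, d@B0, e@B0}
  B1:   IN={b@B0, d@B0, e@B0}   OUT={b@B0, d@B1, e@B0}
  B2:   IN={b@B0, d@B1, e@B0}   OUT={b@B0, d@B2, e@B0}
  B3:   IN={b@B0, d@B1, d@B2, e@B0}   OUT={b@B0, d@B1, d@B2, e@B0}

Merge at B3: IN[B3] = OUT[B1] ⊔ OUT[B2] = {b@B0, d@B1, d@B2, e@B0}
Applying B3's transfer function to that IN value gives OUT[B3] (row B3 above).

Answer: {b@B0, d@B1, d@B2, e@B0}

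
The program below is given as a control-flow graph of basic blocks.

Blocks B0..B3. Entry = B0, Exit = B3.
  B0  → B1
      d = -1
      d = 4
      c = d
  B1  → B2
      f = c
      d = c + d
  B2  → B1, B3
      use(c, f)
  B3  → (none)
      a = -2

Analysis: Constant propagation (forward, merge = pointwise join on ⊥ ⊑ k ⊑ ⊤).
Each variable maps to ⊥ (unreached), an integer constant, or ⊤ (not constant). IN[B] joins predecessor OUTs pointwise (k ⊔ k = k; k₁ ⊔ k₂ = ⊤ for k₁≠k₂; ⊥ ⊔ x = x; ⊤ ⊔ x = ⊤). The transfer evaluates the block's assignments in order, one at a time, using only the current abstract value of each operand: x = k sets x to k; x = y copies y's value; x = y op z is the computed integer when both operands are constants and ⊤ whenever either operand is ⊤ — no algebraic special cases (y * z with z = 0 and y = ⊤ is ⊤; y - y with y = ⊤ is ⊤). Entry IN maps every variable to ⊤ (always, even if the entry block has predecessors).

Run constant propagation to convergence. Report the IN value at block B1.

Answer: {a: ⊤, b: ⊤, c: 4, d: ⊤, e: ⊤, f: ⊤}

Working:
Fixpoint table:
  B0:   IN=(all ⊤)   OUT={c:4, d:4; rest ⊤}
  B1:   IN={c:4; rest ⊤}   OUT={c:4, f:4; rest ⊤}
  B2:   IN={c:4, f:4; rest ⊤}   OUT={c:4, f:4; rest ⊤}
  B3:   IN={c:4, f:4; rest ⊤}   OUT={a:-2, c:4, f:4; rest ⊤}

Merge at B1: IN[B1] = OUT[B0] ⊔ OUT[B2] = {a: ⊤, b: ⊤, c: 4, d: ⊤, e: ⊤, f: ⊤}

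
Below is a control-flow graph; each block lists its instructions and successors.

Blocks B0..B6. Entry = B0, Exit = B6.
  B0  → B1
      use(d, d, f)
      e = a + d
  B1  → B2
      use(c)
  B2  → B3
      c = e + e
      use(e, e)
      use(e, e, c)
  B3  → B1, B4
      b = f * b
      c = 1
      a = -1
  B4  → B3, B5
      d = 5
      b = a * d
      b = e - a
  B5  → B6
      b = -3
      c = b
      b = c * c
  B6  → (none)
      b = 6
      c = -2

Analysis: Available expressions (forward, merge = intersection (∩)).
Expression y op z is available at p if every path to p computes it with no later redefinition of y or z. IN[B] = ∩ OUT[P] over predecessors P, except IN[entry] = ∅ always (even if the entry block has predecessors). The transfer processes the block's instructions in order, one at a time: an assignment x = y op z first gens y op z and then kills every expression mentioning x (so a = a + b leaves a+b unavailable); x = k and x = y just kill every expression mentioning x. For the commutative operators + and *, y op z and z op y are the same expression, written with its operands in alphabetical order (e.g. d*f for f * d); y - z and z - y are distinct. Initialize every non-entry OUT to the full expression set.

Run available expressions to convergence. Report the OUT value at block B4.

Fixpoint table:
  B0:  IN={}  OUT={a+d}
  B1:  IN={}  OUT={}
  B2:  IN={}  OUT={e+e}
  B3:  IN={e+e}  OUT={e+e}
  B4:  IN={e+e}  OUT={a*d, e+e, e-a}
  B5:  IN={a*d, e+e, e-a}  OUT={a*d, c*c, e+e, e-a}
  B6:  IN={a*d, c*c, e+e, e-a}  OUT={a*d, e+e, e-a}

Merge at B4: IN[B4] = OUT[B3] = {e+e}
Applying B4's transfer function to that IN value gives OUT[B4] (row B4 above).

Answer: {a*d, e+e, e-a}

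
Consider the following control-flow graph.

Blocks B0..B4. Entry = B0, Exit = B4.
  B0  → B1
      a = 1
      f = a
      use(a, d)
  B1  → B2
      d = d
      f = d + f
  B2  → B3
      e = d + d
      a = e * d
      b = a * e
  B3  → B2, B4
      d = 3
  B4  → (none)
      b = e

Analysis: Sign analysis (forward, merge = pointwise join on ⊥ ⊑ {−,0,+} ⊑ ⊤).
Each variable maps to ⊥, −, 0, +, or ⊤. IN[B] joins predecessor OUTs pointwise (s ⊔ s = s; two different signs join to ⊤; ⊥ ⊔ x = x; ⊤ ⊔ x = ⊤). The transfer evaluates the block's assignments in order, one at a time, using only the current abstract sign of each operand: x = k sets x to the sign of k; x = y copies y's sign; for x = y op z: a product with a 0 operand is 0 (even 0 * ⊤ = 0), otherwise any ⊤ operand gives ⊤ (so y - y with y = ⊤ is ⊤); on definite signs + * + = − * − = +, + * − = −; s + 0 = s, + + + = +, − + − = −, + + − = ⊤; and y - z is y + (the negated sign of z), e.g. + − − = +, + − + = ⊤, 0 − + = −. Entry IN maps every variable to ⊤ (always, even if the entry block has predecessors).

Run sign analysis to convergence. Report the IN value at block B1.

Answer: {a: +, b: ⊤, c: ⊤, d: ⊤, e: ⊤, f: +}

Working:
Converged values:
  B0:  IN=(all ⊤)  OUT={a:+, f:+; rest ⊤}
  B1:  IN={a:+, f:+; rest ⊤}  OUT={a:+; rest ⊤}
  B2:  IN=(all ⊤)  OUT=(all ⊤)
  B3:  IN=(all ⊤)  OUT={d:+; rest ⊤}
  B4:  IN={d:+; rest ⊤}  OUT={d:+; rest ⊤}

Merge at B1: IN[B1] = OUT[B0] = {a: +, b: ⊤, c: ⊤, d: ⊤, e: ⊤, f: +}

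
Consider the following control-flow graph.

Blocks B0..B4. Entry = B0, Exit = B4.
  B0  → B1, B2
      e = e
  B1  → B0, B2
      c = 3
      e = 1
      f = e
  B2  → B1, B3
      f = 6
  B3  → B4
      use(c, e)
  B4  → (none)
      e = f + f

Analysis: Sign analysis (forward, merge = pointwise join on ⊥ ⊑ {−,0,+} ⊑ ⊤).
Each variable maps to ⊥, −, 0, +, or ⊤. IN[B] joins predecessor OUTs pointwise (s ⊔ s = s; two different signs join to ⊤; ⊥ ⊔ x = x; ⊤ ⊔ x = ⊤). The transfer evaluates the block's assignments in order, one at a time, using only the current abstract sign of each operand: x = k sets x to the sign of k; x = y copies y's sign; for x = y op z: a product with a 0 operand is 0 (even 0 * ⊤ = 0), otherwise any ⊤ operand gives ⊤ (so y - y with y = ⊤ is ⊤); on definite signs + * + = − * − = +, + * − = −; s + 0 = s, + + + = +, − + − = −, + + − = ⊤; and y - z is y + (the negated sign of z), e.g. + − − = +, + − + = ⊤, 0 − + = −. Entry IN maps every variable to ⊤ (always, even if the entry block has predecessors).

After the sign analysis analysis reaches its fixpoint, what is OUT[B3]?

Converged values:
  B0: | IN=(all ⊤) | OUT=(all ⊤)
  B1: | IN=(all ⊤) | OUT={c:+, e:+, f:+; rest ⊤}
  B2: | IN=(all ⊤) | OUT={f:+; rest ⊤}
  B3: | IN={f:+; rest ⊤} | OUT={f:+; rest ⊤}
  B4: | IN={f:+; rest ⊤} | OUT={e:+, f:+; rest ⊤}

Merge at B3: IN[B3] = OUT[B2] = {a: ⊤, b: ⊤, c: ⊤, d: ⊤, e: ⊤, f: +}
Applying B3's transfer function to that IN value gives OUT[B3] (row B3 above).

Answer: {a: ⊤, b: ⊤, c: ⊤, d: ⊤, e: ⊤, f: +}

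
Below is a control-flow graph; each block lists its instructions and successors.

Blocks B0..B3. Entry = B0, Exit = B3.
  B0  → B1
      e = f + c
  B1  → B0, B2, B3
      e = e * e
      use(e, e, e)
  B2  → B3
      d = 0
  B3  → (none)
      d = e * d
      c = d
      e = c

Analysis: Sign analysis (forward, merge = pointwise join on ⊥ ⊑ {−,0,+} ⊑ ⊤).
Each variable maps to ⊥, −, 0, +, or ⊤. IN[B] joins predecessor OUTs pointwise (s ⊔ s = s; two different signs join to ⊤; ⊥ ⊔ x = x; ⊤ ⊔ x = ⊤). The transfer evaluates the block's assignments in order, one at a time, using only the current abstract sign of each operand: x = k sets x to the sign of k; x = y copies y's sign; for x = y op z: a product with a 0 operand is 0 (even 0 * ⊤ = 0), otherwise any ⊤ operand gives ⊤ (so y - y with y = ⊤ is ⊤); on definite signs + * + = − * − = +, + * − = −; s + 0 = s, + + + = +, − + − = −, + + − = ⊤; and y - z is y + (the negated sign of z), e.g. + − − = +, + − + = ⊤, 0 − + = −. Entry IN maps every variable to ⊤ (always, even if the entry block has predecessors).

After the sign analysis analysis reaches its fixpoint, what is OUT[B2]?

Answer: {a: ⊤, b: ⊤, c: ⊤, d: 0, e: ⊤, f: ⊤}

Trace:
Per-block solution:
  B0: | IN=(all ⊤) | OUT=(all ⊤)
  B1: | IN=(all ⊤) | OUT=(all ⊤)
  B2: | IN=(all ⊤) | OUT={d:0; rest ⊤}
  B3: | IN=(all ⊤) | OUT=(all ⊤)

Merge at B2: IN[B2] = OUT[B1] = {a: ⊤, b: ⊤, c: ⊤, d: ⊤, e: ⊤, f: ⊤}
Applying B2's transfer function to that IN value gives OUT[B2] (row B2 above).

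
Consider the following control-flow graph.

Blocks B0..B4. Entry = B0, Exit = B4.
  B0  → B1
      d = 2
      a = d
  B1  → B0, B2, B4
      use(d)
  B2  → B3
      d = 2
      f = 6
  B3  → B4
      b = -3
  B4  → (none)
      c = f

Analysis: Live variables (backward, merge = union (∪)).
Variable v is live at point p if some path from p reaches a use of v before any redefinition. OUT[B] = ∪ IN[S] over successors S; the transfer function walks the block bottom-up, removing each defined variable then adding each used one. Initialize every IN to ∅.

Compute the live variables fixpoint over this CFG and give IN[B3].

Answer: {f}

Trace:
Fixpoint table:
  B0: | IN={f} | OUT={d, f}
  B1: | IN={d, f} | OUT={f}
  B2: | IN={} | OUT={f}
  B3: | IN={f} | OUT={f}
  B4: | IN={f} | OUT={}

Merge at B3: OUT[B3] = IN[B4] = {f}
Applying B3's transfer function to that OUT value gives IN[B3] (row B3 above).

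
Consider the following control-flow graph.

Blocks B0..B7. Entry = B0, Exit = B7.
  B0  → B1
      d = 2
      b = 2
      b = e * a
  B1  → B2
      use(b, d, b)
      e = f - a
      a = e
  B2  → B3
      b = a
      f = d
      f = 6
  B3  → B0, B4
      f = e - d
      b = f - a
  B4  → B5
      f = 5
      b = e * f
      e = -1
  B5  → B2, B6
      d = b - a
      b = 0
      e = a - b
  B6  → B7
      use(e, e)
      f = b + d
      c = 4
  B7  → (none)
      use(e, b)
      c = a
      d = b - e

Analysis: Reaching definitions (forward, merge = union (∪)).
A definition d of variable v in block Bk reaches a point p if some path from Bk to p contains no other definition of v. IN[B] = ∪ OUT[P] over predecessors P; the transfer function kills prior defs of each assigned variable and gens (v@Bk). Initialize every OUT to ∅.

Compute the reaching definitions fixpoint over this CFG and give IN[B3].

Converged values:
  B0:  IN={a@B1, b@B3, d@B0, d@B5, e@B1, e@B5, f@B3}  OUT={a@B1, b@B0, d@B0, e@B1, e@B5, f@B3}
  B1:  IN={a@B1, b@B0, d@B0, e@B1, e@B5, f@B3}  OUT={a@B1, b@B0, d@B0, e@B1, f@B3}
  B2:  IN={a@B1, b@B0, b@B5, d@B0, d@B5, e@B1, e@B5, f@B3, f@B4}  OUT={a@B1, b@B2, d@B0, d@B5, e@B1, e@B5, f@B2}
  B3:  IN={a@B1, b@B2, d@B0, d@B5, e@B1, e@B5, f@B2}  OUT={a@B1, b@B3, d@B0, d@B5, e@B1, e@B5, f@B3}
  B4:  IN={a@B1, b@B3, d@B0, d@B5, e@B1, e@B5, f@B3}  OUT={a@B1, b@B4, d@B0, d@B5, e@B4, f@B4}
  B5:  IN={a@B1, b@B4, d@B0, d@B5, e@B4, f@B4}  OUT={a@B1, b@B5, d@B5, e@B5, f@B4}
  B6:  IN={a@B1, b@B5, d@B5, e@B5, f@B4}  OUT={a@B1, b@B5, c@B6, d@B5, e@B5, f@B6}
  B7:  IN={a@B1, b@B5, c@B6, d@B5, e@B5, f@B6}  OUT={a@B1, b@B5, c@B7, d@B7, e@B5, f@B6}

Merge at B3: IN[B3] = OUT[B2] = {a@B1, b@B2, d@B0, d@B5, e@B1, e@B5, f@B2}

Answer: {a@B1, b@B2, d@B0, d@B5, e@B1, e@B5, f@B2}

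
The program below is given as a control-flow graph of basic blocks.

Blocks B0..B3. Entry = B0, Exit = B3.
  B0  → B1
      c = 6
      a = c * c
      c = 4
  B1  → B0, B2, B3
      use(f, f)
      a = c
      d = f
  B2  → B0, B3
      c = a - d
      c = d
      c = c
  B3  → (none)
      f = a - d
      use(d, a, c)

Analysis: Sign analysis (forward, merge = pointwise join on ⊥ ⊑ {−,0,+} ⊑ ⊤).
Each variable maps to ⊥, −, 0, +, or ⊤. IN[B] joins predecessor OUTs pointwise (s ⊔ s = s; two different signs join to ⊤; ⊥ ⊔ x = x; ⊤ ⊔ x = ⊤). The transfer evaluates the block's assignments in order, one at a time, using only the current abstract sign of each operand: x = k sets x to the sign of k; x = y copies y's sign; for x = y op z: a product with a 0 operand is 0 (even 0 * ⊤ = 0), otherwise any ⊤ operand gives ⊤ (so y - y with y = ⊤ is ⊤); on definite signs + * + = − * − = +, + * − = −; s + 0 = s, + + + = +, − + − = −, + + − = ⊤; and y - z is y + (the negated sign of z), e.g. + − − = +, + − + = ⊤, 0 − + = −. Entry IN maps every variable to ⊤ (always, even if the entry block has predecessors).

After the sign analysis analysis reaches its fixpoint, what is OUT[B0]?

Converged values:
  B0:  IN=(all ⊤)  OUT={a:+, c:+; rest ⊤}
  B1:  IN={a:+, c:+; rest ⊤}  OUT={a:+, c:+; rest ⊤}
  B2:  IN={a:+, c:+; rest ⊤}  OUT={a:+; rest ⊤}
  B3:  IN={a:+; rest ⊤}  OUT={a:+; rest ⊤}

Merge at B0 (entry node, so the boundary value (all ⊤) is joined with the incoming edge(s)): IN[B0] = (all ⊤) ⊔ OUT[B1] ⊔ OUT[B2] = {a: ⊤, b: ⊤, c: ⊤, d: ⊤, e: ⊤, f: ⊤}
Applying B0's transfer function to that IN value gives OUT[B0] (row B0 above).

Answer: {a: +, b: ⊤, c: +, d: ⊤, e: ⊤, f: ⊤}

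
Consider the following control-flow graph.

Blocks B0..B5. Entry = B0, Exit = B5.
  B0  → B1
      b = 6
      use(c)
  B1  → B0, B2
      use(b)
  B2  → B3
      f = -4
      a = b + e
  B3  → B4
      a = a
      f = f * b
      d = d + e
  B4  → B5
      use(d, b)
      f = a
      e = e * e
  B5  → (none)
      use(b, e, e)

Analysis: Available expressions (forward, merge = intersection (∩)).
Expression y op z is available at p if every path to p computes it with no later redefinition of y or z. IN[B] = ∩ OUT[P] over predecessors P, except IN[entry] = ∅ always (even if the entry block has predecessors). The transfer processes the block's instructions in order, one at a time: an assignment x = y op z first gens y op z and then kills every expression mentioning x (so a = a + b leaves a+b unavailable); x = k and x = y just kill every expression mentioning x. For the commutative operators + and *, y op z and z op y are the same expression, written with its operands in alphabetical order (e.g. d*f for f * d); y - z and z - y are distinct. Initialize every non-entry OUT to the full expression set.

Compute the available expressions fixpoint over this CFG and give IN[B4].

Answer: {b+e}

Trace:
Fixpoint table:
  B0:   IN={}   OUT={}
  B1:   IN={}   OUT={}
  B2:   IN={}   OUT={b+e}
  B3:   IN={b+e}   OUT={b+e}
  B4:   IN={b+e}   OUT={}
  B5:   IN={}   OUT={}

Merge at B4: IN[B4] = OUT[B3] = {b+e}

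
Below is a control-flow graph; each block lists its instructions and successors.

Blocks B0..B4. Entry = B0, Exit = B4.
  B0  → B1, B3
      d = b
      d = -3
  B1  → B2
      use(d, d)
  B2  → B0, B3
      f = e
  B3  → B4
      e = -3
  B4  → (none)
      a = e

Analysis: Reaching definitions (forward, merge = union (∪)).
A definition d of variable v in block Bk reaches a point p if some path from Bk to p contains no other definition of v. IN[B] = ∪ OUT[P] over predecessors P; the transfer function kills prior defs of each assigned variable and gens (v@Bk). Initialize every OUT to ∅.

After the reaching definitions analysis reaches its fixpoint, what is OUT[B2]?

Fixpoint table:
  B0:   IN={d@B0, f@B2}   OUT={d@B0, f@B2}
  B1:   IN={d@B0, f@B2}   OUT={d@B0, f@B2}
  B2:   IN={d@B0, f@B2}   OUT={d@B0, f@B2}
  B3:   IN={d@B0, f@B2}   OUT={d@B0, e@B3, f@B2}
  B4:   IN={d@B0, e@B3, f@B2}   OUT={a@B4, d@B0, e@B3, f@B2}

Merge at B2: IN[B2] = OUT[B1] = {d@B0, f@B2}
Applying B2's transfer function to that IN value gives OUT[B2] (row B2 above).

Answer: {d@B0, f@B2}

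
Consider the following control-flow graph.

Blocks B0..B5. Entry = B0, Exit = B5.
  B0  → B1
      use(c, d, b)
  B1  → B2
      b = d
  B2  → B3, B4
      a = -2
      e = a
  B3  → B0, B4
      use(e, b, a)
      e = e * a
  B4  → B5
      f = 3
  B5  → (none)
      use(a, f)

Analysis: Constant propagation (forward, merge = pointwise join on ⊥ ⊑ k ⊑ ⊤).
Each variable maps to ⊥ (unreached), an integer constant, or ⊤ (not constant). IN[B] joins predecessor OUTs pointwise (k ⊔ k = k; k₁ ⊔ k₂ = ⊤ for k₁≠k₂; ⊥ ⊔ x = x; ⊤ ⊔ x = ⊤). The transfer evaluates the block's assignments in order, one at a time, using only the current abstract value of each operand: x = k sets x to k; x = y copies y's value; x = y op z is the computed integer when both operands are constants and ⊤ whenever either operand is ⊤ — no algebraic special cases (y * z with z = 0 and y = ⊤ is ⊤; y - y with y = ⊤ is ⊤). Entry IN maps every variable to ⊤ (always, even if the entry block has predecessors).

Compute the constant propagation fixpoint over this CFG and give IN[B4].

Answer: {a: -2, b: ⊤, c: ⊤, d: ⊤, e: ⊤, f: ⊤}

Trace:
Per-block solution:
  B0: | IN=(all ⊤) | OUT=(all ⊤)
  B1: | IN=(all ⊤) | OUT=(all ⊤)
  B2: | IN=(all ⊤) | OUT={a:-2, e:-2; rest ⊤}
  B3: | IN={a:-2, e:-2; rest ⊤} | OUT={a:-2, e:4; rest ⊤}
  B4: | IN={a:-2; rest ⊤} | OUT={a:-2, f:3; rest ⊤}
  B5: | IN={a:-2, f:3; rest ⊤} | OUT={a:-2, f:3; rest ⊤}

Merge at B4: IN[B4] = OUT[B2] ⊔ OUT[B3] = {a: -2, b: ⊤, c: ⊤, d: ⊤, e: ⊤, f: ⊤}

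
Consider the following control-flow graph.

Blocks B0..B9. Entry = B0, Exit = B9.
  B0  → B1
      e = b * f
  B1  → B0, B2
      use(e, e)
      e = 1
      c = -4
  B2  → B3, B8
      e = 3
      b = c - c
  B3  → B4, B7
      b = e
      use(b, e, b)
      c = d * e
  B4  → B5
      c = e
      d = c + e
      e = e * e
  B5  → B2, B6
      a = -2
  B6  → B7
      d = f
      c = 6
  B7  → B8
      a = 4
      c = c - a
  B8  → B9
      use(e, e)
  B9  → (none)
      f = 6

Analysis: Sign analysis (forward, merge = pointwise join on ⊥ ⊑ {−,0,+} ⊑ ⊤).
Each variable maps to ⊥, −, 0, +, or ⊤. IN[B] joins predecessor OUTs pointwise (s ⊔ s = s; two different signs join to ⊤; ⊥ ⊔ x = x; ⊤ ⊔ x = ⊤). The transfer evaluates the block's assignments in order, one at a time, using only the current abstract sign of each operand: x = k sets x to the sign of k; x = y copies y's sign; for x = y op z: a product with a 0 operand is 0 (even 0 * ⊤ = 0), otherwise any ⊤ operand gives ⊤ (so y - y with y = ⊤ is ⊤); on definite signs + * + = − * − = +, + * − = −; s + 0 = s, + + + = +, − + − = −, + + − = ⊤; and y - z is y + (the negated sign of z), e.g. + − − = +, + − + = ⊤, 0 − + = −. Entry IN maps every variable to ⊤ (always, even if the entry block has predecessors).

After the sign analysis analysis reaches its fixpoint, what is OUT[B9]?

Converged values:
  B0:   IN=(all ⊤)   OUT=(all ⊤)
  B1:   IN=(all ⊤)   OUT={c:-, e:+; rest ⊤}
  B2:   IN={e:+; rest ⊤}   OUT={e:+; rest ⊤}
  B3:   IN={e:+; rest ⊤}   OUT={b:+, e:+; rest ⊤}
  B4:   IN={b:+, e:+; rest ⊤}   OUT={b:+, c:+, d:+, e:+; rest ⊤}
  B5:   IN={b:+, c:+, d:+, e:+; rest ⊤}   OUT={a:-, b:+, c:+, d:+, e:+; rest ⊤}
  B6:   IN={a:-, b:+, c:+, d:+, e:+; rest ⊤}   OUT={a:-, b:+, c:+, e:+; rest ⊤}
  B7:   IN={b:+, e:+; rest ⊤}   OUT={a:+, b:+, e:+; rest ⊤}
  B8:   IN={e:+; rest ⊤}   OUT={e:+; rest ⊤}
  B9:   IN={e:+; rest ⊤}   OUT={e:+, f:+; rest ⊤}

Merge at B9: IN[B9] = OUT[B8] = {a: ⊤, b: ⊤, c: ⊤, d: ⊤, e: +, f: ⊤}
Applying B9's transfer function to that IN value gives OUT[B9] (row B9 above).

Answer: {a: ⊤, b: ⊤, c: ⊤, d: ⊤, e: +, f: +}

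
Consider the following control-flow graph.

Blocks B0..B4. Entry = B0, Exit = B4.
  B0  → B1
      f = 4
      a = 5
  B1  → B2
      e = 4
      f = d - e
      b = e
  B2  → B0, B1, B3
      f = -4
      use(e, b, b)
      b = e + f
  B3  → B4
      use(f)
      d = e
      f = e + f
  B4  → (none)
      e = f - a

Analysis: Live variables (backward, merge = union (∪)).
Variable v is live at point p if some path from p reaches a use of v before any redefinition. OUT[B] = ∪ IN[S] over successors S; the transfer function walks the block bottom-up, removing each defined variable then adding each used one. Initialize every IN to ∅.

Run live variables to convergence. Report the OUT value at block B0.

Fixpoint table:
  B0:   IN={d}   OUT={a, d}
  B1:   IN={a, d}   OUT={a, b, d, e}
  B2:   IN={a, b, d, e}   OUT={a, d, e, f}
  B3:   IN={a, e, f}   OUT={a, f}
  B4:   IN={a, f}   OUT={}

Merge at B0: OUT[B0] = IN[B1] = {a, d}

Answer: {a, d}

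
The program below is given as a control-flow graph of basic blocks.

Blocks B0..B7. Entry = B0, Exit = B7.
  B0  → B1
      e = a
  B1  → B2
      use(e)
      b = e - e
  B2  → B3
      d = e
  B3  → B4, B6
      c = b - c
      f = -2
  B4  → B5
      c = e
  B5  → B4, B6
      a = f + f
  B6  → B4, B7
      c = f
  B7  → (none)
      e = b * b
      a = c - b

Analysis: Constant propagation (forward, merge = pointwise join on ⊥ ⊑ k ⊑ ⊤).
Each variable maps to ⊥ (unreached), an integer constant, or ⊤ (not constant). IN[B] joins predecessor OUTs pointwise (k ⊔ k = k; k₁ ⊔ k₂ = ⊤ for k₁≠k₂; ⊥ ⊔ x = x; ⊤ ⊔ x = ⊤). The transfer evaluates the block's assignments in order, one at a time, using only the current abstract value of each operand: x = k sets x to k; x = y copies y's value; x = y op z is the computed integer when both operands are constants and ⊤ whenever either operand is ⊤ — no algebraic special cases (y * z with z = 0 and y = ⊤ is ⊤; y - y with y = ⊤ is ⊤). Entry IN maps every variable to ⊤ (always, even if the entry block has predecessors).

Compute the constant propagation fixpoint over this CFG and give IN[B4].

Fixpoint table:
  B0:  IN=(all ⊤)  OUT=(all ⊤)
  B1:  IN=(all ⊤)  OUT=(all ⊤)
  B2:  IN=(all ⊤)  OUT=(all ⊤)
  B3:  IN=(all ⊤)  OUT={f:-2; rest ⊤}
  B4:  IN={f:-2; rest ⊤}  OUT={f:-2; rest ⊤}
  B5:  IN={f:-2; rest ⊤}  OUT={a:-4, f:-2; rest ⊤}
  B6:  IN={f:-2; rest ⊤}  OUT={c:-2, f:-2; rest ⊤}
  B7:  IN={c:-2, f:-2; rest ⊤}  OUT={c:-2, f:-2; rest ⊤}

Merge at B4: IN[B4] = OUT[B3] ⊔ OUT[B5] ⊔ OUT[B6] = {a: ⊤, b: ⊤, c: ⊤, d: ⊤, e: ⊤, f: -2}

Answer: {a: ⊤, b: ⊤, c: ⊤, d: ⊤, e: ⊤, f: -2}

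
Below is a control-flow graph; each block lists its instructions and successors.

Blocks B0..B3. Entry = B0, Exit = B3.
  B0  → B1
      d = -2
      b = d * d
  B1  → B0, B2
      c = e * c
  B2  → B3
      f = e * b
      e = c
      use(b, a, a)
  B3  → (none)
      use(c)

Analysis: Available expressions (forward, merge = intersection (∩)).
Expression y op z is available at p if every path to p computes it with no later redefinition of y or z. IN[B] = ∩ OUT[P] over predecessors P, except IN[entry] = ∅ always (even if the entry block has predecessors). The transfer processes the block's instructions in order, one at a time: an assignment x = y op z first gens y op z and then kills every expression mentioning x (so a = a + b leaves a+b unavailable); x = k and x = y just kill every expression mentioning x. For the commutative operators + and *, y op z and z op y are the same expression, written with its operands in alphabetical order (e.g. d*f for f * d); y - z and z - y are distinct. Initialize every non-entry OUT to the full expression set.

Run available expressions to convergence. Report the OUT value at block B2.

Fixpoint table:
  B0: | IN={} | OUT={d*d}
  B1: | IN={d*d} | OUT={d*d}
  B2: | IN={d*d} | OUT={d*d}
  B3: | IN={d*d} | OUT={d*d}

Merge at B2: IN[B2] = OUT[B1] = {d*d}
Applying B2's transfer function to that IN value gives OUT[B2] (row B2 above).

Answer: {d*d}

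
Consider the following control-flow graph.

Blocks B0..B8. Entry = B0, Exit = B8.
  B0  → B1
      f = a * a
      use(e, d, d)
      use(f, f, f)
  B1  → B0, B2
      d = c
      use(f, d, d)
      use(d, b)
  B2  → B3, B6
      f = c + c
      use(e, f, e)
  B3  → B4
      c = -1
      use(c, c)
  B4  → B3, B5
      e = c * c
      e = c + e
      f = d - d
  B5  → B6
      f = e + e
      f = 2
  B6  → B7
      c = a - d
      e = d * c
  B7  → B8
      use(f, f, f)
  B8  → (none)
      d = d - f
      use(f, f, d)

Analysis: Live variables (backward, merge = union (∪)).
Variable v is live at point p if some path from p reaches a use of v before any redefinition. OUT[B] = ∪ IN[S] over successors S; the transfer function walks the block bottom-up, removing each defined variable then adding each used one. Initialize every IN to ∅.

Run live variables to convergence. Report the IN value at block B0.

Answer: {a, b, c, d, e}

Working:
Fixpoint table:
  B0: | IN={a, b, c, d, e} | OUT={a, b, c, e, f}
  B1: | IN={a, b, c, e, f} | OUT={a, b, c, d, e}
  B2: | IN={a, c, d, e} | OUT={a, d, f}
  B3: | IN={a, d} | OUT={a, c, d}
  B4: | IN={a, c, d} | OUT={a, d, e}
  B5: | IN={a, d, e} | OUT={a, d, f}
  B6: | IN={a, d, f} | OUT={d, f}
  B7: | IN={d, f} | OUT={d, f}
  B8: | IN={d, f} | OUT={}

Merge at B0: OUT[B0] = IN[B1] = {a, b, c, e, f}
Applying B0's transfer function to that OUT value gives IN[B0] (row B0 above).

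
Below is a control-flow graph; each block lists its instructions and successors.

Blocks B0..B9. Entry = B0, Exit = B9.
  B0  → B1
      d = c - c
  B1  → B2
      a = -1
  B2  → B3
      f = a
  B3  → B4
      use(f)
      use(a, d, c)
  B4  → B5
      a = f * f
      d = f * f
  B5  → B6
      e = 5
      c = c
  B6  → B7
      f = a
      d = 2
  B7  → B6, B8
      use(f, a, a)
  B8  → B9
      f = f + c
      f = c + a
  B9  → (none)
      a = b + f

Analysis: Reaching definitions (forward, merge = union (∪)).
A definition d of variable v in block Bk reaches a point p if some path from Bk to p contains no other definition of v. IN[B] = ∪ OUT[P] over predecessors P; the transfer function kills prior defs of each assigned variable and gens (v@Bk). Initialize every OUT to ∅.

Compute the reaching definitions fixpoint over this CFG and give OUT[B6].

Answer: {a@B4, c@B5, d@B6, e@B5, f@B6}

Working:
Converged values:
  B0:   IN={}   OUT={d@B0}
  B1:   IN={d@B0}   OUT={a@B1, d@B0}
  B2:   IN={a@B1, d@B0}   OUT={a@B1, d@B0, f@B2}
  B3:   IN={a@B1, d@B0, f@B2}   OUT={a@B1, d@B0, f@B2}
  B4:   IN={a@B1, d@B0, f@B2}   OUT={a@B4, d@B4, f@B2}
  B5:   IN={a@B4, d@B4, f@B2}   OUT={a@B4, c@B5, d@B4, e@B5, f@B2}
  B6:   IN={a@B4, c@B5, d@B4, d@B6, e@B5, f@B2, f@B6}   OUT={a@B4, c@B5, d@B6, e@B5, f@B6}
  B7:   IN={a@B4, c@B5, d@B6, e@B5, f@B6}   OUT={a@B4, c@B5, d@B6, e@B5, f@B6}
  B8:   IN={a@B4, c@B5, d@B6, e@B5, f@B6}   OUT={a@B4, c@B5, d@B6, e@B5, f@B8}
  B9:   IN={a@B4, c@B5, d@B6, e@B5, f@B8}   OUT={a@B9, c@B5, d@B6, e@B5, f@B8}

Merge at B6: IN[B6] = OUT[B5] ⊔ OUT[B7] = {a@B4, c@B5, d@B4, d@B6, e@B5, f@B2, f@B6}
Applying B6's transfer function to that IN value gives OUT[B6] (row B6 above).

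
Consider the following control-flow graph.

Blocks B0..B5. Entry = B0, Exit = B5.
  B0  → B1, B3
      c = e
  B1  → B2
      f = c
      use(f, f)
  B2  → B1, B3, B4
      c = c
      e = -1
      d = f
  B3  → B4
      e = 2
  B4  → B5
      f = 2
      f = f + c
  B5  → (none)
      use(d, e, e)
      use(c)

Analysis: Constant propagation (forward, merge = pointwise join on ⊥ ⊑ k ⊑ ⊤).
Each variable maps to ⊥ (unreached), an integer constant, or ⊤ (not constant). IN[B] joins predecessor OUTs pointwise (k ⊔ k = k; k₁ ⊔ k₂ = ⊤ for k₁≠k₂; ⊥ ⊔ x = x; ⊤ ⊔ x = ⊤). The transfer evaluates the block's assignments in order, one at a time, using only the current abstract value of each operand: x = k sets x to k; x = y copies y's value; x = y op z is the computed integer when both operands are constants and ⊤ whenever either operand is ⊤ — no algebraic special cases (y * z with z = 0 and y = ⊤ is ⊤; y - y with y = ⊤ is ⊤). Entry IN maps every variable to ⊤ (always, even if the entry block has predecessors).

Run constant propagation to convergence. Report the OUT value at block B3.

Answer: {a: ⊤, b: ⊤, c: ⊤, d: ⊤, e: 2, f: ⊤}

Derivation:
Fixpoint table:
  B0:   IN=(all ⊤)   OUT=(all ⊤)
  B1:   IN=(all ⊤)   OUT=(all ⊤)
  B2:   IN=(all ⊤)   OUT={e:-1; rest ⊤}
  B3:   IN=(all ⊤)   OUT={e:2; rest ⊤}
  B4:   IN=(all ⊤)   OUT=(all ⊤)
  B5:   IN=(all ⊤)   OUT=(all ⊤)

Merge at B3: IN[B3] = OUT[B0] ⊔ OUT[B2] = {a: ⊤, b: ⊤, c: ⊤, d: ⊤, e: ⊤, f: ⊤}
Applying B3's transfer function to that IN value gives OUT[B3] (row B3 above).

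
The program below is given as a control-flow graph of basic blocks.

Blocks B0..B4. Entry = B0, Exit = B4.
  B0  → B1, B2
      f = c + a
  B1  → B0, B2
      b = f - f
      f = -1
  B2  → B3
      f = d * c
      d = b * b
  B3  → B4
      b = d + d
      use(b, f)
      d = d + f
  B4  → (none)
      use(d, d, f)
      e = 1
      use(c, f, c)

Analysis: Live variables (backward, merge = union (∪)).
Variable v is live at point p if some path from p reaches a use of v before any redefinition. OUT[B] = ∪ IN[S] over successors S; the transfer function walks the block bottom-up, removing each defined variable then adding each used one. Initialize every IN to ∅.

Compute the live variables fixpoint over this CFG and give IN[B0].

Answer: {a, b, c, d}

Working:
Fixpoint table:
  B0:  IN={a, b, c, d}  OUT={a, b, c, d, f}
  B1:  IN={a, c, d, f}  OUT={a, b, c, d}
  B2:  IN={b, c, d}  OUT={c, d, f}
  B3:  IN={c, d, f}  OUT={c, d, f}
  B4:  IN={c, d, f}  OUT={}

Merge at B0: OUT[B0] = IN[B1] ⊔ IN[B2] = {a, b, c, d, f}
Applying B0's transfer function to that OUT value gives IN[B0] (row B0 above).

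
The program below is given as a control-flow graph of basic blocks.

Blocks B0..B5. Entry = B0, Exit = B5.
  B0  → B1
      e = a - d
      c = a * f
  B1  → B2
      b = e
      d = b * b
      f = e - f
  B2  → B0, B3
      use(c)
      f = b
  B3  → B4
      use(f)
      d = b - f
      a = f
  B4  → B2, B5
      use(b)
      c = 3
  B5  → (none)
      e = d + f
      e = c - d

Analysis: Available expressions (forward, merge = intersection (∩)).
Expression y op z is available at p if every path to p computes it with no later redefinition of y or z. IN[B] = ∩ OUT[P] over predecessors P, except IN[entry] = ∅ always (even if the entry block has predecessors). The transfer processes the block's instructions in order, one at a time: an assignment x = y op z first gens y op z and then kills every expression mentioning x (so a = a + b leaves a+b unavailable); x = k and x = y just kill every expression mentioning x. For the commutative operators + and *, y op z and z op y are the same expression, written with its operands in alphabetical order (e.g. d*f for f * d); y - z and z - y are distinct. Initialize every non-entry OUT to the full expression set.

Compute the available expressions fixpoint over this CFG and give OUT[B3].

Fixpoint table:
  B0: | IN={} | OUT={a*f, a-d}
  B1: | IN={a*f, a-d} | OUT={b*b}
  B2: | IN={b*b} | OUT={b*b}
  B3: | IN={b*b} | OUT={b*b, b-f}
  B4: | IN={b*b, b-f} | OUT={b*b, b-f}
  B5: | IN={b*b, b-f} | OUT={b*b, b-f, c-d, d+f}

Merge at B3: IN[B3] = OUT[B2] = {b*b}
Applying B3's transfer function to that IN value gives OUT[B3] (row B3 above).

Answer: {b*b, b-f}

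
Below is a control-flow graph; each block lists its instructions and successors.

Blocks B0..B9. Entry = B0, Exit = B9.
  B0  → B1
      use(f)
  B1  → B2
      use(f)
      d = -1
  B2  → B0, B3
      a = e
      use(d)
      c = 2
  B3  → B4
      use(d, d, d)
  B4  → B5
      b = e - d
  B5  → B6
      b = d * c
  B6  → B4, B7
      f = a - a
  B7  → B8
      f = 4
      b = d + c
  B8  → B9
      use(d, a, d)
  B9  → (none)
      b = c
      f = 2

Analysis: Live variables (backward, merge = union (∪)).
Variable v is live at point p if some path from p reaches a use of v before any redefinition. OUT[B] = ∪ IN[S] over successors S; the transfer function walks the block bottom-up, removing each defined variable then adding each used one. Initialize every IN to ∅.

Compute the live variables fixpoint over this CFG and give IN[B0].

Fixpoint table:
  B0: | IN={e, f} | OUT={e, f}
  B1: | IN={e, f} | OUT={d, e, f}
  B2: | IN={d, e, f} | OUT={a, c, d, e, f}
  B3: | IN={a, c, d, e} | OUT={a, c, d, e}
  B4: | IN={a, c, d, e} | OUT={a, c, d, e}
  B5: | IN={a, c, d, e} | OUT={a, c, d, e}
  B6: | IN={a, c, d, e} | OUT={a, c, d, e}
  B7: | IN={a, c, d} | OUT={a, c, d}
  B8: | IN={a, c, d} | OUT={c}
  B9: | IN={c} | OUT={}

Merge at B0: OUT[B0] = IN[B1] = {e, f}
Applying B0's transfer function to that OUT value gives IN[B0] (row B0 above).

Answer: {e, f}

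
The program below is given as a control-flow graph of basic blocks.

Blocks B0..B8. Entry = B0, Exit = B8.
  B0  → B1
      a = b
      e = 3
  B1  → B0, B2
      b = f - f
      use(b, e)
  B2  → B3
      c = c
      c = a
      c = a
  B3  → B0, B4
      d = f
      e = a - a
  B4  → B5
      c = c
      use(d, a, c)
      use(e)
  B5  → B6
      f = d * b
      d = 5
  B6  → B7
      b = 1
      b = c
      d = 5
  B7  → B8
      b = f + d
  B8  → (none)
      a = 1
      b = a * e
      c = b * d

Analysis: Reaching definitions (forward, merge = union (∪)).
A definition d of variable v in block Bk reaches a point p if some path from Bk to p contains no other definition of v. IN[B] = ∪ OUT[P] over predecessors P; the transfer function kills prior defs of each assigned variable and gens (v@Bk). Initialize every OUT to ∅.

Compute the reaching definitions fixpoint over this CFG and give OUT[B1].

Converged values:
  B0:  IN={a@B0, b@B1, c@B2, d@B3, e@B0, e@B3}  OUT={a@B0, b@B1, c@B2, d@B3, e@B0}
  B1:  IN={a@B0, b@B1, c@B2, d@B3, e@B0}  OUT={a@B0, b@B1, c@B2, d@B3, e@B0}
  B2:  IN={a@B0, b@B1, c@B2, d@B3, e@B0}  OUT={a@B0, b@B1, c@B2, d@B3, e@B0}
  B3:  IN={a@B0, b@B1, c@B2, d@B3, e@B0}  OUT={a@B0, b@B1, c@B2, d@B3, e@B3}
  B4:  IN={a@B0, b@B1, c@B2, d@B3, e@B3}  OUT={a@B0, b@B1, c@B4, d@B3, e@B3}
  B5:  IN={a@B0, b@B1, c@B4, d@B3, e@B3}  OUT={a@B0, b@B1, c@B4, d@B5, e@B3, f@B5}
  B6:  IN={a@B0, b@B1, c@B4, d@B5, e@B3, f@B5}  OUT={a@B0, b@B6, c@B4, d@B6, e@B3, f@B5}
  B7:  IN={a@B0, b@B6, c@B4, d@B6, e@B3, f@B5}  OUT={a@B0, b@B7, c@B4, d@B6, e@B3, f@B5}
  B8:  IN={a@B0, b@B7, c@B4, d@B6, e@B3, f@B5}  OUT={a@B8, b@B8, c@B8, d@B6, e@B3, f@B5}

Merge at B1: IN[B1] = OUT[B0] = {a@B0, b@B1, c@B2, d@B3, e@B0}
Applying B1's transfer function to that IN value gives OUT[B1] (row B1 above).

Answer: {a@B0, b@B1, c@B2, d@B3, e@B0}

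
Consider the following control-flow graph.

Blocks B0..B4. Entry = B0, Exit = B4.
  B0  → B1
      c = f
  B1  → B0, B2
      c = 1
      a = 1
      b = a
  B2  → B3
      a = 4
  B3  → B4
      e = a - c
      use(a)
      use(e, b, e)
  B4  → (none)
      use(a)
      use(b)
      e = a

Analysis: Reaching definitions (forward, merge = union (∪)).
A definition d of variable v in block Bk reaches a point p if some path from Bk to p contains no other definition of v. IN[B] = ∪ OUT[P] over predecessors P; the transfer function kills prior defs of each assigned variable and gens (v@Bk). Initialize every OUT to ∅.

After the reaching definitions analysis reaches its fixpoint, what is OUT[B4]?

Answer: {a@B2, b@B1, c@B1, e@B4}

Trace:
Converged values:
  B0:  IN={a@B1, b@B1, c@B1}  OUT={a@B1, b@B1, c@B0}
  B1:  IN={a@B1, b@B1, c@B0}  OUT={a@B1, b@B1, c@B1}
  B2:  IN={a@B1, b@B1, c@B1}  OUT={a@B2, b@B1, c@B1}
  B3:  IN={a@B2, b@B1, c@B1}  OUT={a@B2, b@B1, c@B1, e@B3}
  B4:  IN={a@B2, b@B1, c@B1, e@B3}  OUT={a@B2, b@B1, c@B1, e@B4}

Merge at B4: IN[B4] = OUT[B3] = {a@B2, b@B1, c@B1, e@B3}
Applying B4's transfer function to that IN value gives OUT[B4] (row B4 above).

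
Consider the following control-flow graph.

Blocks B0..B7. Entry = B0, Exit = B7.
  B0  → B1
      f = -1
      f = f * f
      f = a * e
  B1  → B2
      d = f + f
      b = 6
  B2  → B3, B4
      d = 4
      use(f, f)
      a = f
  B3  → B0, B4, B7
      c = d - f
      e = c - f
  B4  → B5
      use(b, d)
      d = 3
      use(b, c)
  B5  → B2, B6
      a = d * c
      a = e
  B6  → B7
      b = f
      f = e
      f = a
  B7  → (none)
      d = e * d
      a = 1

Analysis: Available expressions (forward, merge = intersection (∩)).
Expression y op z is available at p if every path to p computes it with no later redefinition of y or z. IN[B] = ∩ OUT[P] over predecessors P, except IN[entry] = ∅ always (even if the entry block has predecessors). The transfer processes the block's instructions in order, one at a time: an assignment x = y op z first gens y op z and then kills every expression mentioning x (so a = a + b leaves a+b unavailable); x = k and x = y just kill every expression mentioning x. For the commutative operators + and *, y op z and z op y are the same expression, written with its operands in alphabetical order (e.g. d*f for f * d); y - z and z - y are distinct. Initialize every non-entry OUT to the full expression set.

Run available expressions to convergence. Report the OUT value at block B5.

Answer: {c*d, f+f}

Derivation:
Fixpoint table:
  B0:   IN={}   OUT={a*e}
  B1:   IN={a*e}   OUT={a*e, f+f}
  B2:   IN={f+f}   OUT={f+f}
  B3:   IN={f+f}   OUT={c-f, d-f, f+f}
  B4:   IN={f+f}   OUT={f+f}
  B5:   IN={f+f}   OUT={c*d, f+f}
  B6:   IN={c*d, f+f}   OUT={c*d}
  B7:   IN={}   OUT={}

Merge at B5: IN[B5] = OUT[B4] = {f+f}
Applying B5's transfer function to that IN value gives OUT[B5] (row B5 above).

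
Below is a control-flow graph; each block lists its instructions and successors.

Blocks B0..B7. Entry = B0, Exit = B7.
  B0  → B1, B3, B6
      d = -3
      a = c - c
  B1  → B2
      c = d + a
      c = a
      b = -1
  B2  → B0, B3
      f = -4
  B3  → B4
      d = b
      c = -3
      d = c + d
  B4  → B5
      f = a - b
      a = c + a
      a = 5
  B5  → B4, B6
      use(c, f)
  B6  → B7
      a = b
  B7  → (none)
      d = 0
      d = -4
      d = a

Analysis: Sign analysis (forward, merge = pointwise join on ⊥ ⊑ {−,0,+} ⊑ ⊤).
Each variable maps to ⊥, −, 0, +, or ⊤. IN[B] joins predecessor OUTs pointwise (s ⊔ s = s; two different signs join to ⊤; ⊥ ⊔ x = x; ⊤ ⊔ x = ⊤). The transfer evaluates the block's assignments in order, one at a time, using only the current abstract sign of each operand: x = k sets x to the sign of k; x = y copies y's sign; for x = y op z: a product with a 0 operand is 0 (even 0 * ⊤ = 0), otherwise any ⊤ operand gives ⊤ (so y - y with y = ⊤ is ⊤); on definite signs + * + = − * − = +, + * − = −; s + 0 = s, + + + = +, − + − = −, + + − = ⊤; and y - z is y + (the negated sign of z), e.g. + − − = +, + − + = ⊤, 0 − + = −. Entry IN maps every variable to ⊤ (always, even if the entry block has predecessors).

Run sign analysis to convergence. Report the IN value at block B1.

Converged values:
  B0: | IN=(all ⊤) | OUT={d:-; rest ⊤}
  B1: | IN={d:-; rest ⊤} | OUT={b:-, d:-; rest ⊤}
  B2: | IN={b:-, d:-; rest ⊤} | OUT={b:-, d:-, f:-; rest ⊤}
  B3: | IN={d:-; rest ⊤} | OUT={c:-; rest ⊤}
  B4: | IN={c:-; rest ⊤} | OUT={a:+, c:-; rest ⊤}
  B5: | IN={a:+, c:-; rest ⊤} | OUT={a:+, c:-; rest ⊤}
  B6: | IN=(all ⊤) | OUT=(all ⊤)
  B7: | IN=(all ⊤) | OUT=(all ⊤)

Merge at B1: IN[B1] = OUT[B0] = {a: ⊤, b: ⊤, c: ⊤, d: -, e: ⊤, f: ⊤}

Answer: {a: ⊤, b: ⊤, c: ⊤, d: -, e: ⊤, f: ⊤}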